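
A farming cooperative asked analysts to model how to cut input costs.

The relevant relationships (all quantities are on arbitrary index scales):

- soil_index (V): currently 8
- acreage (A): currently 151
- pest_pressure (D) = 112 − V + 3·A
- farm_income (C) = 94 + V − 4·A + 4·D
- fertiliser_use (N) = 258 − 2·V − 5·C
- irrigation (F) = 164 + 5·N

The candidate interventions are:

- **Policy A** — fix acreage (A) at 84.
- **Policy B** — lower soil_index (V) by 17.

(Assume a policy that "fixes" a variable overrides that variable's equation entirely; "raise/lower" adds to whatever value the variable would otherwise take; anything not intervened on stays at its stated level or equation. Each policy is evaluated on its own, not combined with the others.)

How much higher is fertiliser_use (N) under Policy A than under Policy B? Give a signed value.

Policy A (A := 84):
  V = 8
  A = 84
  D = 112 − 8 + 3·84 = 356
  C = 94 + 8 − 4·84 + 4·356 = 1190
  N = 258 − 2·8 − 5·1190 = -5708
Policy B (V − 17):
  V = 8 − 17 = -9
  A = 151
  D = 112 − (-9) + 3·151 = 574
  C = 94 + (-9) − 4·151 + 4·574 = 1777
  N = 258 − 2·(-9) − 5·1777 = -8609
N: -5708 − (-8609) = 2901

2901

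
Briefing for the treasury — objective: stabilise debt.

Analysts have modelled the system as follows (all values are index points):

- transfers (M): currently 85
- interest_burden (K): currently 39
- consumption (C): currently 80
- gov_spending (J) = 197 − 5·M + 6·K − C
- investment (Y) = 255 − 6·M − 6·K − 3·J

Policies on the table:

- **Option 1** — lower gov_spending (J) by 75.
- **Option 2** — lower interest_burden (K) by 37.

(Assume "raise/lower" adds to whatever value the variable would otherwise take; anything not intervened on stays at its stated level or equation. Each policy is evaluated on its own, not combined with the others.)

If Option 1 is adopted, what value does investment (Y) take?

Option 1 (J − 75):
  M = 85
  K = 39
  C = 80
  J = 197 − 5·85 + 6·39 − 80 (−75 from intervention) = -149
  Y = 255 − 6·85 − 6·39 − 3·(-149) = -42

-42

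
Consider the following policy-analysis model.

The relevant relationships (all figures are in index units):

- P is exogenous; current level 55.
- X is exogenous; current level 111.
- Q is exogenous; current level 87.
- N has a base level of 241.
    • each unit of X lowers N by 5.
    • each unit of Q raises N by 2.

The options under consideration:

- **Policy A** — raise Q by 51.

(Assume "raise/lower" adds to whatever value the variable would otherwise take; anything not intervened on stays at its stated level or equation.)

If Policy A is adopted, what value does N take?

Policy A (Q + 51):
  X = 111
  Q = 87 + 51 = 138
  N = 241 − 5·111 + 2·138 = -38

-38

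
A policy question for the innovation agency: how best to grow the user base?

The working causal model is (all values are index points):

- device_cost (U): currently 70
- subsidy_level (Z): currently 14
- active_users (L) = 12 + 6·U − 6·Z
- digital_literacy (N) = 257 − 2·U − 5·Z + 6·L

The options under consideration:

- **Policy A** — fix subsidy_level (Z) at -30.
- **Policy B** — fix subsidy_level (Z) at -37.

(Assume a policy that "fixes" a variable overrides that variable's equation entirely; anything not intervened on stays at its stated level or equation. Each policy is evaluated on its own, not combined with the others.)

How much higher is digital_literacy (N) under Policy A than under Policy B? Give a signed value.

-287

Policy A (Z := -30):
  U = 70
  Z = -30
  L = 12 + 6·70 − 6·(-30) = 612
  N = 257 − 2·70 − 5·(-30) + 6·612 = 3939
Policy B (Z := -37):
  U = 70
  Z = -37
  L = 12 + 6·70 − 6·(-37) = 654
  N = 257 − 2·70 − 5·(-37) + 6·654 = 4226
N: 3939 − 4226 = -287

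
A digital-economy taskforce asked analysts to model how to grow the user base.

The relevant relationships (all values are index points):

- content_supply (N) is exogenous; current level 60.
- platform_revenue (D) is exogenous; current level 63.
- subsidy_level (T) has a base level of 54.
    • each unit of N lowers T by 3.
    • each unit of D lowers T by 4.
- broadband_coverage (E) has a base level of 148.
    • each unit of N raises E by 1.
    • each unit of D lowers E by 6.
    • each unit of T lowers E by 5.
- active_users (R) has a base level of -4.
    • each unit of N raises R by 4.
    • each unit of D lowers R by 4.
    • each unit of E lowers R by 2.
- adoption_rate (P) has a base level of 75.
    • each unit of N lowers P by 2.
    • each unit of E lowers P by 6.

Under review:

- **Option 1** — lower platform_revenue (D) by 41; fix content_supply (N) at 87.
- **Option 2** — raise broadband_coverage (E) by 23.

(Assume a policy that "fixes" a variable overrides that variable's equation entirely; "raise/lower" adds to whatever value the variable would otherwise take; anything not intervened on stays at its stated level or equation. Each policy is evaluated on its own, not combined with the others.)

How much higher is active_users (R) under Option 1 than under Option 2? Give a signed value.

Option 1 (D − 41, N := 87):
  N = 87
  D = 63 − 41 = 22
  T = 54 − 3·87 − 4·22 = -295
  E = 148 + 87 − 6·22 − 5·(-295) = 1578
  R = -4 + 4·87 − 4·22 − 2·1578 = -2900
Option 2 (E + 23):
  N = 60
  D = 63
  T = 54 − 3·60 − 4·63 = -378
  E = 148 + 60 − 6·63 − 5·(-378) (+23 from intervention) = 1743
  R = -4 + 4·60 − 4·63 − 2·1743 = -3502
R: -2900 − (-3502) = 602

602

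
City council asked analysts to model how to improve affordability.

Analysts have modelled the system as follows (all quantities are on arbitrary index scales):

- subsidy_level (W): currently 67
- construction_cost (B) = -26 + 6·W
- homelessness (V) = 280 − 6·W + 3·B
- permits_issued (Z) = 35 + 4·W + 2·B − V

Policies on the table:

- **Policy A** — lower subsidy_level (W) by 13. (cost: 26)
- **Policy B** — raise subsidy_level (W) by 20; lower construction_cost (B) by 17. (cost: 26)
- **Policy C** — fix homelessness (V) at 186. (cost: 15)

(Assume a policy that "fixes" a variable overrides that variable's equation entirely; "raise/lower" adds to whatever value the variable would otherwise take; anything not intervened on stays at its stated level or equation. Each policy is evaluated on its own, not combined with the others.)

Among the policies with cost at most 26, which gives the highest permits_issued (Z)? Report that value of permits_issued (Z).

Policy A (W − 13):
  W = 67 − 13 = 54
  B = -26 + 6·54 = 298
  V = 280 − 6·54 + 3·298 = 850
  Z = 35 + 4·54 + 2·298 − 850 = -3
Policy B (W + 20, B − 17):
  W = 67 + 20 = 87
  B = -26 + 6·87 (−17 from intervention) = 479
  V = 280 − 6·87 + 3·479 = 1195
  Z = 35 + 4·87 + 2·479 − 1195 = 146
Policy C (V := 186):
  W = 67
  B = -26 + 6·67 = 376
  V = 186
  Z = 35 + 4·67 + 2·376 − 186 = 869
Comparing — Policy A: Z=-3, Policy B: Z=146, Policy C: Z=869. Highest is 869 (Policy C).

869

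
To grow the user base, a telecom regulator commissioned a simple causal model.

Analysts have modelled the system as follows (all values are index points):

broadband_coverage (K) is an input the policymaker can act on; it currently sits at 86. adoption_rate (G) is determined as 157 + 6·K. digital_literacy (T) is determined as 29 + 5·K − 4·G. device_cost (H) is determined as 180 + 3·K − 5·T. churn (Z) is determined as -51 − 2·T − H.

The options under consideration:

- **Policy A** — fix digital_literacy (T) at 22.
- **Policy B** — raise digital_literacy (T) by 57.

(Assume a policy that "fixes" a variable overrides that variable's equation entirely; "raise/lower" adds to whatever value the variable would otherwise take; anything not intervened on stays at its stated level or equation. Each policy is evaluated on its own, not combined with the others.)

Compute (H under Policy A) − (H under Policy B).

-10990

Policy A (T := 22):
  K = 86
  G = 157 + 6·86 = 673
  T = 22
  H = 180 + 3·86 − 5·22 = 328
Policy B (T + 57):
  K = 86
  G = 157 + 6·86 = 673
  T = 29 + 5·86 − 4·673 (+57 from intervention) = -2176
  H = 180 + 3·86 − 5·(-2176) = 11318
H: 328 − 11318 = -10990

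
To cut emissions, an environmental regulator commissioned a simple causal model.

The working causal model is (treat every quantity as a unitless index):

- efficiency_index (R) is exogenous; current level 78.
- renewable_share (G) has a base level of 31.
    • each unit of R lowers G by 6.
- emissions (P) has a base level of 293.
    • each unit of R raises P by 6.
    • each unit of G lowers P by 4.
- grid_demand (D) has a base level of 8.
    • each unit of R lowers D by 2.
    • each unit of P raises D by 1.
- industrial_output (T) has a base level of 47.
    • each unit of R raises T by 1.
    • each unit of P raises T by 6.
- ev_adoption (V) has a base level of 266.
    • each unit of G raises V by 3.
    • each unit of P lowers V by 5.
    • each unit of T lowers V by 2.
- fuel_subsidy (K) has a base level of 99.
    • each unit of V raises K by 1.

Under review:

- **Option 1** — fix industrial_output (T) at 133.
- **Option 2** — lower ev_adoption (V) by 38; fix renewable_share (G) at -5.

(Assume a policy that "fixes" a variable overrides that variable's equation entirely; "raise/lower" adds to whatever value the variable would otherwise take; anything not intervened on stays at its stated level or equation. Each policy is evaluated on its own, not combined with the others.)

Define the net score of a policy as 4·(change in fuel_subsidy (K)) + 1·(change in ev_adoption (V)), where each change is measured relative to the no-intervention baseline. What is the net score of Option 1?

150460

Baseline:
  R = 78
  G = 31 − 6·78 = -437
  P = 293 + 6·78 − 4·(-437) = 2509
  T = 47 + 78 + 6·2509 = 15179
  V = 266 + 3·(-437) − 5·2509 − 2·15179 = -43948
  K = 99 + (-43948) = -43849
Option 1 (T := 133):
  R = 78
  G = 31 − 6·78 = -437
  P = 293 + 6·78 − 4·(-437) = 2509
  T = 133
  V = 266 + 3·(-437) − 5·2509 − 2·133 = -13856
  K = 99 + (-13856) = -13757
ΔK = -13757 − (-43849) = 30092; ΔV = -13856 − (-43948) = 30092
Score = 4·30092 + 1·30092 = 150460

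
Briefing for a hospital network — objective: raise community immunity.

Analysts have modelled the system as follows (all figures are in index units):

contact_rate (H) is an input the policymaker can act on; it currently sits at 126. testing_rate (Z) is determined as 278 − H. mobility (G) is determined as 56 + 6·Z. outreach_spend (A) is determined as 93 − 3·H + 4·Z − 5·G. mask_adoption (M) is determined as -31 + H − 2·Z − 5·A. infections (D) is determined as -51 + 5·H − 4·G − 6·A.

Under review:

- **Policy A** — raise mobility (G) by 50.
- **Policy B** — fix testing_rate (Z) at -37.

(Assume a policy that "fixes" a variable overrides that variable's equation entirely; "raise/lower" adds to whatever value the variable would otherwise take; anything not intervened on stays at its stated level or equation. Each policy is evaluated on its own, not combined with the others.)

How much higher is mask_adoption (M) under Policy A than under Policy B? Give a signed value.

Policy A (G + 50):
  H = 126
  Z = 278 − 126 = 152
  G = 56 + 6·152 (+50 from intervention) = 1018
  A = 93 − 3·126 + 4·152 − 5·1018 = -4767
  M = -31 + 126 − 2·152 − 5·(-4767) = 23626
Policy B (Z := -37):
  H = 126
  Z = -37
  G = 56 + 6·(-37) = -166
  A = 93 − 3·126 + 4·(-37) − 5·(-166) = 397
  M = -31 + 126 − 2·(-37) − 5·397 = -1816
M: 23626 − (-1816) = 25442

25442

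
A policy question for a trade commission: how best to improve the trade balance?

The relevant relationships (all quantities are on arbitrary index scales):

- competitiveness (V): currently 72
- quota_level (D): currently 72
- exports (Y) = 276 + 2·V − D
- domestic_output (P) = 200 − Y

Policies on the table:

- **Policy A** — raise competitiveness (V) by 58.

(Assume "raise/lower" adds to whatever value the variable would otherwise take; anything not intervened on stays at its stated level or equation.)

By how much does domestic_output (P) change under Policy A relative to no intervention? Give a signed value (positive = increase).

-116

Baseline:
  V = 72
  D = 72
  Y = 276 + 2·72 − 72 = 348
  P = 200 − 348 = -148
Policy A (V + 58):
  V = 72 + 58 = 130
  D = 72
  Y = 276 + 2·130 − 72 = 464
  P = 200 − 464 = -264
Change in P: -264 − (-148) = -116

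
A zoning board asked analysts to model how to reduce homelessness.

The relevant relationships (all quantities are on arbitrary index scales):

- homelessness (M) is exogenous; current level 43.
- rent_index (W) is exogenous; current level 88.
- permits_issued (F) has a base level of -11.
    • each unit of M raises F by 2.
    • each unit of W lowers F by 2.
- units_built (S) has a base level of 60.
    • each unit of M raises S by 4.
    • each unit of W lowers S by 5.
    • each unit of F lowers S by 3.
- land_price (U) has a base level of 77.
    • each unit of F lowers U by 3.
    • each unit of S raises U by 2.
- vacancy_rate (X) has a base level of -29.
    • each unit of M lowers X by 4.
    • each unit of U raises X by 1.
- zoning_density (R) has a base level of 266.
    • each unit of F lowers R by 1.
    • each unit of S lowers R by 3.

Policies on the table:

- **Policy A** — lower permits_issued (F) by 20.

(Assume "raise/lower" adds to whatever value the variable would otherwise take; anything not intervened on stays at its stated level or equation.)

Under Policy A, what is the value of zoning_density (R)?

Policy A (F − 20):
  M = 43
  W = 88
  F = -11 + 2·43 − 2·88 (−20 from intervention) = -121
  S = 60 + 4·43 − 5·88 − 3·(-121) = 155
  R = 266 − (-121) − 3·155 = -78

-78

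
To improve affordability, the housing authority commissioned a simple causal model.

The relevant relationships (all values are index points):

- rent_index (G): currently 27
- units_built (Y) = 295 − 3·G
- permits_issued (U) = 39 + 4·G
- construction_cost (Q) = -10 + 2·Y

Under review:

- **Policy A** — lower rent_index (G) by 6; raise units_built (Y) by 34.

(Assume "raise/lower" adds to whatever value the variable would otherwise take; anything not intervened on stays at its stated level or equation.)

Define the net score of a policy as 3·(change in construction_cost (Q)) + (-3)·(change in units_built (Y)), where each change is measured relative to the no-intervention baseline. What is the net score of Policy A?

156

Baseline:
  G = 27
  Y = 295 − 3·27 = 214
  Q = -10 + 2·214 = 418
Policy A (G − 6, Y + 34):
  G = 27 − 6 = 21
  Y = 295 − 3·21 (+34 from intervention) = 266
  Q = -10 + 2·266 = 522
ΔQ = 522 − 418 = 104; ΔY = 266 − 214 = 52
Score = 3·104 + (-3)·52 = 156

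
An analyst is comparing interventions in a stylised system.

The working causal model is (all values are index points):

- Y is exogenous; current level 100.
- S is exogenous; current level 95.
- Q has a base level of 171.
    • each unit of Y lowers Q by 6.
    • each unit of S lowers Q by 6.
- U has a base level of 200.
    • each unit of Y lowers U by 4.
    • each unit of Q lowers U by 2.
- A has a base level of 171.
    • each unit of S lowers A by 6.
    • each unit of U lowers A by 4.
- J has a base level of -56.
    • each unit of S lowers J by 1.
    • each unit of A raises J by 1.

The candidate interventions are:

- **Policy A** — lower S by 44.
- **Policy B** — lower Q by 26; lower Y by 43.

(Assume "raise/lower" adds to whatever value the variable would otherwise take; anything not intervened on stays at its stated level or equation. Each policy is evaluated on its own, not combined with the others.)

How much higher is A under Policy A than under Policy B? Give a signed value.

Policy A (S − 44):
  Y = 100
  S = 95 − 44 = 51
  Q = 171 − 6·100 − 6·51 = -735
  U = 200 − 4·100 − 2·(-735) = 1270
  A = 171 − 6·51 − 4·1270 = -5215
Policy B (Q − 26, Y − 43):
  Y = 100 − 43 = 57
  S = 95
  Q = 171 − 6·57 − 6·95 (−26 from intervention) = -767
  U = 200 − 4·57 − 2·(-767) = 1506
  A = 171 − 6·95 − 4·1506 = -6423
A: -5215 − (-6423) = 1208

1208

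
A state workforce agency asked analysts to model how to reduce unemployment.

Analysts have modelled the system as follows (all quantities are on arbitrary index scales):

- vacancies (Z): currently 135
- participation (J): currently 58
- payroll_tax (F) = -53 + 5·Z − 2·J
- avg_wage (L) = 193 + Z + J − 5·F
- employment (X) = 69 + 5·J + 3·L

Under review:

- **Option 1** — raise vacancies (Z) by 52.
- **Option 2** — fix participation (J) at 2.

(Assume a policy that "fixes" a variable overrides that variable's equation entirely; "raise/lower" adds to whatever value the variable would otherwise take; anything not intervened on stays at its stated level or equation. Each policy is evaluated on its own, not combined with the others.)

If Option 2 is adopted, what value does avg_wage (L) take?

Option 2 (J := 2):
  Z = 135
  J = 2
  F = -53 + 5·135 − 2·2 = 618
  L = 193 + 135 + 2 − 5·618 = -2760

-2760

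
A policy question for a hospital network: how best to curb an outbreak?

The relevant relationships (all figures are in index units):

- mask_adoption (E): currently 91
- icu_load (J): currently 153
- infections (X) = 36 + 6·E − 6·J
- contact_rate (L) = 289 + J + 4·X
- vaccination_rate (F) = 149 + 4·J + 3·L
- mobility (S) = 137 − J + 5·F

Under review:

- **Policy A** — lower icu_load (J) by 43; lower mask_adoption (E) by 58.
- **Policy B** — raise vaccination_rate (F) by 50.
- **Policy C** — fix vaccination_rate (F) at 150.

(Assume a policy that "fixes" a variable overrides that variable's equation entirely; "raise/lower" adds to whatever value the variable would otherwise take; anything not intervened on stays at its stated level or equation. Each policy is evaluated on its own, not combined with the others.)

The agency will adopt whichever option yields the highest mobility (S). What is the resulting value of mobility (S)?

734

Policy A (J − 43, E − 58):
  E = 91 − 58 = 33
  J = 153 − 43 = 110
  X = 36 + 6·33 − 6·110 = -426
  L = 289 + 110 + 4·(-426) = -1305
  F = 149 + 4·110 + 3·(-1305) = -3326
  S = 137 − 110 + 5·(-3326) = -16603
Policy B (F + 50):
  E = 91
  J = 153
  X = 36 + 6·91 − 6·153 = -336
  L = 289 + 153 + 4·(-336) = -902
  F = 149 + 4·153 + 3·(-902) (+50 from intervention) = -1895
  S = 137 − 153 + 5·(-1895) = -9491
Policy C (F := 150):
  E = 91
  J = 153
  X = 36 + 6·91 − 6·153 = -336
  L = 289 + 153 + 4·(-336) = -902
  F = 150
  S = 137 − 153 + 5·150 = 734
Comparing — Policy A: S=-16603, Policy B: S=-9491, Policy C: S=734. Highest is 734 (Policy C).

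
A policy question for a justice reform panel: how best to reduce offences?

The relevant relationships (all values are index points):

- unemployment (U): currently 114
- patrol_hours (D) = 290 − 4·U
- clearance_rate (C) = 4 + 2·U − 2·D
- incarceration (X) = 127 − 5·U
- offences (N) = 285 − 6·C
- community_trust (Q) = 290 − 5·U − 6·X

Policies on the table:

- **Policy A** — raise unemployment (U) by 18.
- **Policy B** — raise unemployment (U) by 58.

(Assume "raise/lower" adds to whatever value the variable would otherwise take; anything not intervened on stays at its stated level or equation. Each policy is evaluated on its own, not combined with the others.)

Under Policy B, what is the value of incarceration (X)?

Policy B (U + 58):
  U = 114 + 58 = 172
  X = 127 − 5·172 = -733

-733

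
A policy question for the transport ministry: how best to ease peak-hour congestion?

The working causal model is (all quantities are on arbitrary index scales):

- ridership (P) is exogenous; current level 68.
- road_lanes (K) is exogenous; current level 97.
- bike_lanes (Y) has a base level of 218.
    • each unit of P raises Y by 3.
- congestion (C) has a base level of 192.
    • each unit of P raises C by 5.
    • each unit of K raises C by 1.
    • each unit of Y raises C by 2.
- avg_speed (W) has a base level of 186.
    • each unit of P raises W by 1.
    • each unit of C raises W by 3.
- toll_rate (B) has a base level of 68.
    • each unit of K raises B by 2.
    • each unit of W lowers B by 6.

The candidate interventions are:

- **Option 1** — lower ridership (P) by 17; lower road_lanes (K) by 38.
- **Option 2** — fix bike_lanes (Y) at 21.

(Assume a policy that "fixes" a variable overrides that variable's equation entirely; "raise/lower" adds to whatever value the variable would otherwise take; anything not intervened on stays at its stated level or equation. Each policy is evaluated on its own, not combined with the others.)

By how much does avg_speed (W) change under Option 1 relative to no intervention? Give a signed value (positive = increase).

-692

Baseline:
  P = 68
  K = 97
  Y = 218 + 3·68 = 422
  C = 192 + 5·68 + 97 + 2·422 = 1473
  W = 186 + 68 + 3·1473 = 4673
Option 1 (P − 17, K − 38):
  P = 68 − 17 = 51
  K = 97 − 38 = 59
  Y = 218 + 3·51 = 371
  C = 192 + 5·51 + 59 + 2·371 = 1248
  W = 186 + 51 + 3·1248 = 3981
Change in W: 3981 − 4673 = -692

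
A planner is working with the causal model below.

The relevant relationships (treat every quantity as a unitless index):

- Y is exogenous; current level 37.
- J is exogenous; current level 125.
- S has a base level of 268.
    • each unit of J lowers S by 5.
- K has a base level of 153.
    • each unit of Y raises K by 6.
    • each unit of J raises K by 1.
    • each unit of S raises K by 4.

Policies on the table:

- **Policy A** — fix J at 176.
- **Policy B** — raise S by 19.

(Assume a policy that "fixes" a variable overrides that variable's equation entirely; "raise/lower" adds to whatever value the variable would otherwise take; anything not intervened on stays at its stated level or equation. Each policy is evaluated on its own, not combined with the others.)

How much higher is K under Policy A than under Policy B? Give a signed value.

-1045

Policy A (J := 176):
  Y = 37
  J = 176
  S = 268 − 5·176 = -612
  K = 153 + 6·37 + 176 + 4·(-612) = -1897
Policy B (S + 19):
  Y = 37
  J = 125
  S = 268 − 5·125 (+19 from intervention) = -338
  K = 153 + 6·37 + 125 + 4·(-338) = -852
K: -1897 − (-852) = -1045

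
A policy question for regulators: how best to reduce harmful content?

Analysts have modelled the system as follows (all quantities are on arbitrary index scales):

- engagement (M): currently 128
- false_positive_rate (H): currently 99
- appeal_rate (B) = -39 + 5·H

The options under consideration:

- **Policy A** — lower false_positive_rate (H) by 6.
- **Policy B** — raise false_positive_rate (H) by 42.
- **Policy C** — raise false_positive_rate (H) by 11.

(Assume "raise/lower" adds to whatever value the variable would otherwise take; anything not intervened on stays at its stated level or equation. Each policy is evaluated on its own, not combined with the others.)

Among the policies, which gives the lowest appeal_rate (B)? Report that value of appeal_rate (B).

426

Policy A (H − 6):
  H = 99 − 6 = 93
  B = -39 + 5·93 = 426
Policy B (H + 42):
  H = 99 + 42 = 141
  B = -39 + 5·141 = 666
Policy C (H + 11):
  H = 99 + 11 = 110
  B = -39 + 5·110 = 511
Comparing — Policy A: B=426, Policy B: B=666, Policy C: B=511. Lowest is 426 (Policy A).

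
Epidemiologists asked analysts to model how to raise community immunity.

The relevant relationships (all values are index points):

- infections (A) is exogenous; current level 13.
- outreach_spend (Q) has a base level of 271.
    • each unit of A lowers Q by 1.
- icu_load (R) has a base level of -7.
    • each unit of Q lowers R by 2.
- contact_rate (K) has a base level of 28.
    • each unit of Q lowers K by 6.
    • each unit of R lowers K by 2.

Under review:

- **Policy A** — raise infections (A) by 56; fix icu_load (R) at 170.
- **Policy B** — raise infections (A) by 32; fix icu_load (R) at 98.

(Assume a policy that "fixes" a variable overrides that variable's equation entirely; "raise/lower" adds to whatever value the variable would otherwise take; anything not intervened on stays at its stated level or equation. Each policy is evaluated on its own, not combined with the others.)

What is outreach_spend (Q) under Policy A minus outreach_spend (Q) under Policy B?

-24

Policy A (A + 56, R := 170):
  A = 13 + 56 = 69
  Q = 271 − 69 = 202
Policy B (A + 32, R := 98):
  A = 13 + 32 = 45
  Q = 271 − 45 = 226
Q: 202 − 226 = -24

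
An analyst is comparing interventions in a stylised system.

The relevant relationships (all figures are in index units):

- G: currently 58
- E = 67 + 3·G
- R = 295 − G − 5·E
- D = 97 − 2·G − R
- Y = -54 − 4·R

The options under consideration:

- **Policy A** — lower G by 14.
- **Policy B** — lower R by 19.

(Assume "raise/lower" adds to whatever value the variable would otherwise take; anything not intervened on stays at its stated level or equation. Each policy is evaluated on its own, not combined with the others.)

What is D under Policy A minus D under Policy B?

Policy A (G − 14):
  G = 58 − 14 = 44
  E = 67 + 3·44 = 199
  R = 295 − 44 − 5·199 = -744
  D = 97 − 2·44 − (-744) = 753
Policy B (R − 19):
  G = 58
  E = 67 + 3·58 = 241
  R = 295 − 58 − 5·241 (−19 from intervention) = -987
  D = 97 − 2·58 − (-987) = 968
D: 753 − 968 = -215

-215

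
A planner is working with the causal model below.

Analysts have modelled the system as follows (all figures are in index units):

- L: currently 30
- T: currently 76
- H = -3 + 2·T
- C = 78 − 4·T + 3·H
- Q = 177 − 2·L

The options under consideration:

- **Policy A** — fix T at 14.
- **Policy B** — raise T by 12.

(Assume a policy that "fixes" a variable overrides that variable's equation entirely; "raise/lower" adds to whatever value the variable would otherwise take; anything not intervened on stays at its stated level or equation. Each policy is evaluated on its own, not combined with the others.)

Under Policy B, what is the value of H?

173

Policy B (T + 12):
  T = 76 + 12 = 88
  H = -3 + 2·88 = 173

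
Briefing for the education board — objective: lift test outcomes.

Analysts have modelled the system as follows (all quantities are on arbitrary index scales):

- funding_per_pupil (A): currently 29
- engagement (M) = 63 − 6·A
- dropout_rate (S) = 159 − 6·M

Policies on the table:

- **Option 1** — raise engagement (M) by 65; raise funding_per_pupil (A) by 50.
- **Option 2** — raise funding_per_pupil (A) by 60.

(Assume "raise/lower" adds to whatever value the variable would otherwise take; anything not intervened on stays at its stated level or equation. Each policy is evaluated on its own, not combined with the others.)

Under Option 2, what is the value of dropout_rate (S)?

2985

Option 2 (A + 60):
  A = 29 + 60 = 89
  M = 63 − 6·89 = -471
  S = 159 − 6·(-471) = 2985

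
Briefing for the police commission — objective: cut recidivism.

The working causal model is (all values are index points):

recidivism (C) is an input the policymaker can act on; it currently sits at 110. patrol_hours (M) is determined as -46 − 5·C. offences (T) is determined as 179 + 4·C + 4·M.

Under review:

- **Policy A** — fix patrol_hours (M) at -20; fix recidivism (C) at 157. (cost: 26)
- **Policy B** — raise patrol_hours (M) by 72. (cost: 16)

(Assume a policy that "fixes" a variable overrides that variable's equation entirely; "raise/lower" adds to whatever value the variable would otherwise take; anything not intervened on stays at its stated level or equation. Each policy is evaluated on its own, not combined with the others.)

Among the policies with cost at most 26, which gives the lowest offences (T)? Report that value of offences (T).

Policy A (M := -20, C := 157):
  C = 157
  M = -20
  T = 179 + 4·157 + 4·(-20) = 727
Policy B (M + 72):
  C = 110
  M = -46 − 5·110 (+72 from intervention) = -524
  T = 179 + 4·110 + 4·(-524) = -1477
Comparing — Policy A: T=727, Policy B: T=-1477. Lowest is -1477 (Policy B).

-1477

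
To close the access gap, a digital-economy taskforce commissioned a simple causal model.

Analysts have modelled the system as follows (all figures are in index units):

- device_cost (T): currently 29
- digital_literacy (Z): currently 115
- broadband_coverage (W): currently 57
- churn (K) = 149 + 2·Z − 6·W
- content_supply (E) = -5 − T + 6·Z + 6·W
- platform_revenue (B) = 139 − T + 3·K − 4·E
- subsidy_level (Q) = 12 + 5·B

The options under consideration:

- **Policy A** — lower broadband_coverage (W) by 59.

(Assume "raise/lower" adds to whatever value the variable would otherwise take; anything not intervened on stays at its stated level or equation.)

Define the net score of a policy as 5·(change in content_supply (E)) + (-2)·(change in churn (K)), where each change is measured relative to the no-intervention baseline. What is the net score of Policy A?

-2478

Baseline:
  T = 29
  Z = 115
  W = 57
  K = 149 + 2·115 − 6·57 = 37
  E = -5 − 29 + 6·115 + 6·57 = 998
Policy A (W − 59):
  T = 29
  Z = 115
  W = 57 − 59 = -2
  K = 149 + 2·115 − 6·(-2) = 391
  E = -5 − 29 + 6·115 + 6·(-2) = 644
ΔE = 644 − 998 = -354; ΔK = 391 − 37 = 354
Score = 5·(-354) + (-2)·354 = -2478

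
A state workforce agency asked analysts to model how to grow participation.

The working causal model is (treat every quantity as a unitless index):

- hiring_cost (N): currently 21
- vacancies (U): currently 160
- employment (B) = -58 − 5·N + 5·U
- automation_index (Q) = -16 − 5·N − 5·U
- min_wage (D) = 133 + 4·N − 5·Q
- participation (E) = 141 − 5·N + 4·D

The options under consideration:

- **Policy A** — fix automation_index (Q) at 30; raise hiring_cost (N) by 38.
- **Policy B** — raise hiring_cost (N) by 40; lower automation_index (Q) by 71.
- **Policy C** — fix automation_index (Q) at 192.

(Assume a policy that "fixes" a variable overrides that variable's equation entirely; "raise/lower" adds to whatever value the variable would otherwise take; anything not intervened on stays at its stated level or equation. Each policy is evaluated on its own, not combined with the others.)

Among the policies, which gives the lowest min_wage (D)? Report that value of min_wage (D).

Policy A (Q := 30, N + 38):
  N = 21 + 38 = 59
  U = 160
  Q = 30
  D = 133 + 4·59 − 5·30 = 219
Policy B (N + 40, Q − 71):
  N = 21 + 40 = 61
  U = 160
  Q = -16 − 5·61 − 5·160 (−71 from intervention) = -1192
  D = 133 + 4·61 − 5·(-1192) = 6337
Policy C (Q := 192):
  N = 21
  U = 160
  Q = 192
  D = 133 + 4·21 − 5·192 = -743
Comparing — Policy A: D=219, Policy B: D=6337, Policy C: D=-743. Lowest is -743 (Policy C).

-743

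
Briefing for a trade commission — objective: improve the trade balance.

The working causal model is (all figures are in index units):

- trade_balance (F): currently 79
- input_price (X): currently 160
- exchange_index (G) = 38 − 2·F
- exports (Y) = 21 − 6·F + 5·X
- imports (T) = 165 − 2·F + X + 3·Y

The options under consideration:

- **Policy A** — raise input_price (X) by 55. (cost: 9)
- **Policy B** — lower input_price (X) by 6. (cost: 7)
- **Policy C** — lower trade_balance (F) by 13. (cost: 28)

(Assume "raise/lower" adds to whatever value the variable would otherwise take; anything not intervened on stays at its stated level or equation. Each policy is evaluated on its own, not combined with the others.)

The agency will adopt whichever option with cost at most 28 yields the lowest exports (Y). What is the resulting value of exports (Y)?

Policy A (X + 55):
  F = 79
  X = 160 + 55 = 215
  Y = 21 − 6·79 + 5·215 = 622
Policy B (X − 6):
  F = 79
  X = 160 − 6 = 154
  Y = 21 − 6·79 + 5·154 = 317
Policy C (F − 13):
  F = 79 − 13 = 66
  X = 160
  Y = 21 − 6·66 + 5·160 = 425
Comparing — Policy A: Y=622, Policy B: Y=317, Policy C: Y=425. Lowest is 317 (Policy B).

317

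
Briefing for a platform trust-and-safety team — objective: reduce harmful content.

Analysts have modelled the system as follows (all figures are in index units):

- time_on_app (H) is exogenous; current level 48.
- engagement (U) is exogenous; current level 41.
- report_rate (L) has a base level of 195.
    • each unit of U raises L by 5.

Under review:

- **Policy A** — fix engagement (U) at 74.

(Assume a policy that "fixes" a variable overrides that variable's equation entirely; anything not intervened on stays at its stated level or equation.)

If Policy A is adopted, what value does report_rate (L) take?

Policy A (U := 74):
  U = 74
  L = 195 + 5·74 = 565

565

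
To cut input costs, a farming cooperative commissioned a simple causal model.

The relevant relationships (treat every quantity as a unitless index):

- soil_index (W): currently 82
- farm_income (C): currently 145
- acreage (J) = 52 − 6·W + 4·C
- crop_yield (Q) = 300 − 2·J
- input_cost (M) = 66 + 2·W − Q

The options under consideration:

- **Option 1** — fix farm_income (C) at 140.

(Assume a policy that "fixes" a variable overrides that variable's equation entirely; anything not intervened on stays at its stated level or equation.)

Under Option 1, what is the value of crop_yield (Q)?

60

Option 1 (C := 140):
  W = 82
  C = 140
  J = 52 − 6·82 + 4·140 = 120
  Q = 300 − 2·120 = 60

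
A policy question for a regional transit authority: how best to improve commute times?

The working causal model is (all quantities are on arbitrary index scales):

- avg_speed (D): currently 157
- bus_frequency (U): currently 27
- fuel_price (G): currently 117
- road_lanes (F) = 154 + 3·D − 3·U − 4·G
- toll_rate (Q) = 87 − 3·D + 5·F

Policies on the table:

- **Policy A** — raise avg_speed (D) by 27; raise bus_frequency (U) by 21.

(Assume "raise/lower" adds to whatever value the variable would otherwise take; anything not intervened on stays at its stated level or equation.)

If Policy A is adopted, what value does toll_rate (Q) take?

Policy A (D + 27, U + 21):
  D = 157 + 27 = 184
  U = 27 + 21 = 48
  G = 117
  F = 154 + 3·184 − 3·48 − 4·117 = 94
  Q = 87 − 3·184 + 5·94 = 5

5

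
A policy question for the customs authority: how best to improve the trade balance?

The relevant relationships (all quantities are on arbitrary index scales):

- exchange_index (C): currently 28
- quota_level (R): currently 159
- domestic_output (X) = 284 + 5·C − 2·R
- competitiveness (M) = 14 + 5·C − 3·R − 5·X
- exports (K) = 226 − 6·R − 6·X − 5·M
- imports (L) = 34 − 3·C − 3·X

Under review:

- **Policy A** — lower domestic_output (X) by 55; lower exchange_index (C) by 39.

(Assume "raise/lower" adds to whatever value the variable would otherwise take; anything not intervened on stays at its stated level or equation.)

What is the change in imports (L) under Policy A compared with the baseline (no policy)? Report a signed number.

Baseline:
  C = 28
  R = 159
  X = 284 + 5·28 − 2·159 = 106
  L = 34 − 3·28 − 3·106 = -368
Policy A (X − 55, C − 39):
  C = 28 − 39 = -11
  R = 159
  X = 284 + 5·(-11) − 2·159 (−55 from intervention) = -144
  L = 34 − 3·(-11) − 3·(-144) = 499
Change in L: 499 − (-368) = 867

867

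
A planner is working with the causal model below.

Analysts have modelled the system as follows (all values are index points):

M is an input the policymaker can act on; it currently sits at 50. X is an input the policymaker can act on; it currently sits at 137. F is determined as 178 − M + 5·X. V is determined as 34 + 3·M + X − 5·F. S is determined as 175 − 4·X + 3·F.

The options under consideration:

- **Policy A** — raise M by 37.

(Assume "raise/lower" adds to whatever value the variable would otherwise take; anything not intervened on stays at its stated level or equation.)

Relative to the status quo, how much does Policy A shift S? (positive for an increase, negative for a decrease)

Baseline:
  M = 50
  X = 137
  F = 178 − 50 + 5·137 = 813
  S = 175 − 4·137 + 3·813 = 2066
Policy A (M + 37):
  M = 50 + 37 = 87
  X = 137
  F = 178 − 87 + 5·137 = 776
  S = 175 − 4·137 + 3·776 = 1955
Change in S: 1955 − 2066 = -111

-111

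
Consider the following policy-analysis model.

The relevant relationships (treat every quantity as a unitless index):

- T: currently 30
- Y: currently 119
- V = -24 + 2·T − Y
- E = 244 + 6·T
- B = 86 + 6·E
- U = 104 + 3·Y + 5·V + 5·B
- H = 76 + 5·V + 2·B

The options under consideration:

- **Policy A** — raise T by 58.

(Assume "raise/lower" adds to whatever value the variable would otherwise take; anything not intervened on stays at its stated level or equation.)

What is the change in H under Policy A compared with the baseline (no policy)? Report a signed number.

4756

Baseline:
  T = 30
  Y = 119
  V = -24 + 2·30 − 119 = -83
  E = 244 + 6·30 = 424
  B = 86 + 6·424 = 2630
  H = 76 + 5·(-83) + 2·2630 = 4921
Policy A (T + 58):
  T = 30 + 58 = 88
  Y = 119
  V = -24 + 2·88 − 119 = 33
  E = 244 + 6·88 = 772
  B = 86 + 6·772 = 4718
  H = 76 + 5·33 + 2·4718 = 9677
Change in H: 9677 − 4921 = 4756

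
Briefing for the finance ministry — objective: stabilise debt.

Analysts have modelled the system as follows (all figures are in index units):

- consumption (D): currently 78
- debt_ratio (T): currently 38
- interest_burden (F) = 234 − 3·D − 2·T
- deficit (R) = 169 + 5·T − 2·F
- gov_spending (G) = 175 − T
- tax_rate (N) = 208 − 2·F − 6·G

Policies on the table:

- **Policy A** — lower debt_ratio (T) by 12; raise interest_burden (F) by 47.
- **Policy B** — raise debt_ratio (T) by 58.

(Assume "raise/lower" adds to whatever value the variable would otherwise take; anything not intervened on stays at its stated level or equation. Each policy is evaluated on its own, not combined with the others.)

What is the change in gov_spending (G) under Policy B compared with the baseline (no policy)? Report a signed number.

-58

Baseline:
  T = 38
  G = 175 − 38 = 137
Policy B (T + 58):
  T = 38 + 58 = 96
  G = 175 − 96 = 79
Change in G: 79 − 137 = -58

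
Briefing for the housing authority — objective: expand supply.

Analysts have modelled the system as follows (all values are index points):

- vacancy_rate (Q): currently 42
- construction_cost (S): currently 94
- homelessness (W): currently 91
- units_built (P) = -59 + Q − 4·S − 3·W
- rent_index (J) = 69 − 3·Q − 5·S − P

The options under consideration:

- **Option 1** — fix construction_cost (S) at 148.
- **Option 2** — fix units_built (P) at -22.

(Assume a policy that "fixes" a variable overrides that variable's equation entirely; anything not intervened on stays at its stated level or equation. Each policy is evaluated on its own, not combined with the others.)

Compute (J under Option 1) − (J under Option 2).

Option 1 (S := 148):
  Q = 42
  S = 148
  W = 91
  P = -59 + 42 − 4·148 − 3·91 = -882
  J = 69 − 3·42 − 5·148 − (-882) = 85
Option 2 (P := -22):
  Q = 42
  S = 94
  W = 91
  P = -22
  J = 69 − 3·42 − 5·94 − (-22) = -505
J: 85 − (-505) = 590

590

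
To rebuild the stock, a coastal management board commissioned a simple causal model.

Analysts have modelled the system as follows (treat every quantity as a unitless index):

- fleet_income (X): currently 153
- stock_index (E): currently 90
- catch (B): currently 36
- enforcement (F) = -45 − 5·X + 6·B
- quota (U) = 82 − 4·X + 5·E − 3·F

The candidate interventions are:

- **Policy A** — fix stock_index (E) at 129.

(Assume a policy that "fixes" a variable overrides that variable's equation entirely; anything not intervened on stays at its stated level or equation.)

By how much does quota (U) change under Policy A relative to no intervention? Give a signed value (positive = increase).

Baseline:
  X = 153
  E = 90
  B = 36
  F = -45 − 5·153 + 6·36 = -594
  U = 82 − 4·153 + 5·90 − 3·(-594) = 1702
Policy A (E := 129):
  X = 153
  E = 129
  B = 36
  F = -45 − 5·153 + 6·36 = -594
  U = 82 − 4·153 + 5·129 − 3·(-594) = 1897
Change in U: 1897 − 1702 = 195

195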